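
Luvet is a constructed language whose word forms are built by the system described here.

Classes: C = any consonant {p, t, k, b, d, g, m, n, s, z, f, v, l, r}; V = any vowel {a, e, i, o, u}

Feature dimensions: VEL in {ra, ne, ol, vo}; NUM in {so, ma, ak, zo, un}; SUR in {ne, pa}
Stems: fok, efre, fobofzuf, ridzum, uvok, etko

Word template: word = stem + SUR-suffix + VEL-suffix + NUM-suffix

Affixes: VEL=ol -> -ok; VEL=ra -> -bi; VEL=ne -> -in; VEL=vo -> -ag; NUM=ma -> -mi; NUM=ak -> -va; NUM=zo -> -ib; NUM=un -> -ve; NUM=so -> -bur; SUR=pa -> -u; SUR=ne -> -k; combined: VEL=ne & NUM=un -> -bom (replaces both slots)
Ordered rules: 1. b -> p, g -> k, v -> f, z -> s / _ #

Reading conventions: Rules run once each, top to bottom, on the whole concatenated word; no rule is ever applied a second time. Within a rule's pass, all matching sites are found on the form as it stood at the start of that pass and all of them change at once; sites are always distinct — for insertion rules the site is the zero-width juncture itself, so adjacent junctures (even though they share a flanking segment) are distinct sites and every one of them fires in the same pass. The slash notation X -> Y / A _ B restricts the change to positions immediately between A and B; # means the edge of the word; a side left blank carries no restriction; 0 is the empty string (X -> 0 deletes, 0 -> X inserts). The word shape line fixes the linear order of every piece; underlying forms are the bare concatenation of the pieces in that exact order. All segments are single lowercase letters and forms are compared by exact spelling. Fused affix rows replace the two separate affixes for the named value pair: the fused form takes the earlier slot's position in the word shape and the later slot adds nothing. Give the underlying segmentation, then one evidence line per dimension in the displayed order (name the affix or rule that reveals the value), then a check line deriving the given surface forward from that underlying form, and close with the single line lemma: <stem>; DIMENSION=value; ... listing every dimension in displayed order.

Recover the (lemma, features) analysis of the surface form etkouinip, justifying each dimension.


underlying: etko-u-in-ib
VEL=ne - signalled by the affix -in
NUM=zo - signalled by the affix -ib
SUR=pa - signalled by the affix -u
check: etkouinib -> etkouinip
lemma: etko; VEL=ne; NUM=zo; SUR=pa


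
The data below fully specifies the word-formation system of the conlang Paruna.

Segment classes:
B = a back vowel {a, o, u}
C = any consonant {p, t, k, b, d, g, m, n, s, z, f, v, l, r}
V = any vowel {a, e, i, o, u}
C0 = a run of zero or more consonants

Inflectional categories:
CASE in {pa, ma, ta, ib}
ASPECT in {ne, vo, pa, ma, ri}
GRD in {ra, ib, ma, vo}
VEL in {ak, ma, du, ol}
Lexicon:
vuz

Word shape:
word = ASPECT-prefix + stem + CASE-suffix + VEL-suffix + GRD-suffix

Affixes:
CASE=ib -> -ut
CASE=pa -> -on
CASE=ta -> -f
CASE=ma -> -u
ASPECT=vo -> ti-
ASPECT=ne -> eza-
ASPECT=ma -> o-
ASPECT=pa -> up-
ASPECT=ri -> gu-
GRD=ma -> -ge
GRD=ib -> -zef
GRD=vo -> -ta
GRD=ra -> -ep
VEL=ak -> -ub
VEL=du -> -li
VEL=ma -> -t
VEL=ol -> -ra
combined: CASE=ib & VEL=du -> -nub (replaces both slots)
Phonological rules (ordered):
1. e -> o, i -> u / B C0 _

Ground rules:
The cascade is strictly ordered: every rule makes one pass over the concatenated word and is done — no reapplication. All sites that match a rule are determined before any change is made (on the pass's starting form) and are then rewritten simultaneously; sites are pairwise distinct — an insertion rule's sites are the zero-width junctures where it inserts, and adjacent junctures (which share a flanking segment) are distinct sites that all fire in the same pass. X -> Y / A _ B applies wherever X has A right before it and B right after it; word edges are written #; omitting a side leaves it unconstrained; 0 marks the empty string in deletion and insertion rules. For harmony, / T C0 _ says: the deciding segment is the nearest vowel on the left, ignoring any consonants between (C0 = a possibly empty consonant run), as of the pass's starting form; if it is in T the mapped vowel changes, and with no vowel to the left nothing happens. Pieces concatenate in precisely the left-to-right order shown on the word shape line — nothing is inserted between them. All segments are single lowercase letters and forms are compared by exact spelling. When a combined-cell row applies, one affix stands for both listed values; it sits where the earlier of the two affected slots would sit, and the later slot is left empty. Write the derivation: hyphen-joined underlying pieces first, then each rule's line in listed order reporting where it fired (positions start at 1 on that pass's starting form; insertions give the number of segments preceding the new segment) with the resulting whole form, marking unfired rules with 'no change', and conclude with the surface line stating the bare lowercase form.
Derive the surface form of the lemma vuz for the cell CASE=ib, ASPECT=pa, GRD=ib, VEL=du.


underlying: up-vuz-nub-zef
1. e -> o, i -> u / B C0 _: fires at position(s) 10: upvuznubzof
surface: upvuznubzof


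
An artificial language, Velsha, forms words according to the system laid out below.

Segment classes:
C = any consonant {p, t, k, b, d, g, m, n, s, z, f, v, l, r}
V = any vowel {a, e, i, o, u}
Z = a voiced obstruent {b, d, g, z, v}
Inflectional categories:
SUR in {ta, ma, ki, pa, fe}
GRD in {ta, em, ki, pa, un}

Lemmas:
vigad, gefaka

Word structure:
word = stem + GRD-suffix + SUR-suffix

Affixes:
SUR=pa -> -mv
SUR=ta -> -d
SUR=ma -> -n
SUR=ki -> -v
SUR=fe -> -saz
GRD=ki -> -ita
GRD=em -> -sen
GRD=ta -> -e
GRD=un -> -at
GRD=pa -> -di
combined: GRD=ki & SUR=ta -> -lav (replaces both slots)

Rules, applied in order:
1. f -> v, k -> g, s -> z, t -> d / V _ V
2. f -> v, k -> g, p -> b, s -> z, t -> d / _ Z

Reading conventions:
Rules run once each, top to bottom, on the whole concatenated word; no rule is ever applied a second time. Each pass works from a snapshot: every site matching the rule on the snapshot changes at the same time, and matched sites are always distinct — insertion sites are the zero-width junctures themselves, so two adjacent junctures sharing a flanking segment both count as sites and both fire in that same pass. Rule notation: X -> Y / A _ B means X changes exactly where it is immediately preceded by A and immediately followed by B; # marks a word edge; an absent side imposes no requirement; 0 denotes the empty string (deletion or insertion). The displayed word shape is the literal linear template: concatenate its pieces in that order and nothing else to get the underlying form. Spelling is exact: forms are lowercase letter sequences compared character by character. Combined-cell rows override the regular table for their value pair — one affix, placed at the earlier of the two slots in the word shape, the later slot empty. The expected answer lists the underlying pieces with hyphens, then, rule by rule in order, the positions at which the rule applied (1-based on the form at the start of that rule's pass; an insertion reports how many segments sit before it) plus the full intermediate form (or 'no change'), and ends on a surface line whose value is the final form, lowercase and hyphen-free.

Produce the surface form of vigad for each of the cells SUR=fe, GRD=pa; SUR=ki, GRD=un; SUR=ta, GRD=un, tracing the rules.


cell SUR=fe, GRD=pa:
underlying: vigad-di-saz
1. f -> v, k -> g, s -> z, t -> d / V _ V: fires at position(s) 8: vigaddizaz
2. f -> v, k -> g, p -> b, s -> z, t -> d / _ Z: no change
surface: vigaddizaz

cell SUR=ki, GRD=un:
underlying: vigad-at-v
1. f -> v, k -> g, s -> z, t -> d / V _ V: no change
2. f -> v, k -> g, p -> b, s -> z, t -> d / _ Z: fires at position(s) 7: vigadadv
surface: vigadadv

cell SUR=ta, GRD=un:
underlying: vigad-at-d
1. f -> v, k -> g, s -> z, t -> d / V _ V: no change
2. f -> v, k -> g, p -> b, s -> z, t -> d / _ Z: fires at position(s) 7: vigadadd
surface: vigadadd


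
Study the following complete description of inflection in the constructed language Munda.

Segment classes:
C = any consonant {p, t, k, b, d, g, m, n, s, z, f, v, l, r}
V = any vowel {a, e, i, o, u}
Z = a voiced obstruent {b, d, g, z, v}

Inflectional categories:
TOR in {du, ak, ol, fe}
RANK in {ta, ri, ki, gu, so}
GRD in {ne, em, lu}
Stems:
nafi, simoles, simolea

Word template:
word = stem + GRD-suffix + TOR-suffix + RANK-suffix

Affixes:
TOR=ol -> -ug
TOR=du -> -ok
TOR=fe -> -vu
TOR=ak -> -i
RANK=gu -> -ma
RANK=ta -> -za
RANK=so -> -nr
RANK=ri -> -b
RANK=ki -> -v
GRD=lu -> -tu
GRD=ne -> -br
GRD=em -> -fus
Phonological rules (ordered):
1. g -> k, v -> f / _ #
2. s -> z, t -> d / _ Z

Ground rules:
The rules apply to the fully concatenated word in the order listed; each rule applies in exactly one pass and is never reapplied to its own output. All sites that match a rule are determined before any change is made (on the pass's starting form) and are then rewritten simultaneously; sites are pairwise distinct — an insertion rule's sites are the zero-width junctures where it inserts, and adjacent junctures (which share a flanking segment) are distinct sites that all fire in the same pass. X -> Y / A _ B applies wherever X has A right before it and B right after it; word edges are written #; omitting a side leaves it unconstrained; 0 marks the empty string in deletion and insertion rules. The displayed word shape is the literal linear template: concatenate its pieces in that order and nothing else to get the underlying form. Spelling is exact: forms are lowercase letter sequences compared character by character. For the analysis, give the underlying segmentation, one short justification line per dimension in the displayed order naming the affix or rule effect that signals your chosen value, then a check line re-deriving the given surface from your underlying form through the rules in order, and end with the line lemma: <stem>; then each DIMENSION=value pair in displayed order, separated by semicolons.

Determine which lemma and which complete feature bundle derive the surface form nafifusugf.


underlying: nafi-fus-ug-v
TOR=ol - signalled by the affix -ug
RANK=ki - signalled by the affix -v
GRD=em - signalled by the affix -fus
check: nafifusugv -> nafifusugf -> nafifusugf
lemma: nafi; TOR=ol; RANK=ki; GRD=em


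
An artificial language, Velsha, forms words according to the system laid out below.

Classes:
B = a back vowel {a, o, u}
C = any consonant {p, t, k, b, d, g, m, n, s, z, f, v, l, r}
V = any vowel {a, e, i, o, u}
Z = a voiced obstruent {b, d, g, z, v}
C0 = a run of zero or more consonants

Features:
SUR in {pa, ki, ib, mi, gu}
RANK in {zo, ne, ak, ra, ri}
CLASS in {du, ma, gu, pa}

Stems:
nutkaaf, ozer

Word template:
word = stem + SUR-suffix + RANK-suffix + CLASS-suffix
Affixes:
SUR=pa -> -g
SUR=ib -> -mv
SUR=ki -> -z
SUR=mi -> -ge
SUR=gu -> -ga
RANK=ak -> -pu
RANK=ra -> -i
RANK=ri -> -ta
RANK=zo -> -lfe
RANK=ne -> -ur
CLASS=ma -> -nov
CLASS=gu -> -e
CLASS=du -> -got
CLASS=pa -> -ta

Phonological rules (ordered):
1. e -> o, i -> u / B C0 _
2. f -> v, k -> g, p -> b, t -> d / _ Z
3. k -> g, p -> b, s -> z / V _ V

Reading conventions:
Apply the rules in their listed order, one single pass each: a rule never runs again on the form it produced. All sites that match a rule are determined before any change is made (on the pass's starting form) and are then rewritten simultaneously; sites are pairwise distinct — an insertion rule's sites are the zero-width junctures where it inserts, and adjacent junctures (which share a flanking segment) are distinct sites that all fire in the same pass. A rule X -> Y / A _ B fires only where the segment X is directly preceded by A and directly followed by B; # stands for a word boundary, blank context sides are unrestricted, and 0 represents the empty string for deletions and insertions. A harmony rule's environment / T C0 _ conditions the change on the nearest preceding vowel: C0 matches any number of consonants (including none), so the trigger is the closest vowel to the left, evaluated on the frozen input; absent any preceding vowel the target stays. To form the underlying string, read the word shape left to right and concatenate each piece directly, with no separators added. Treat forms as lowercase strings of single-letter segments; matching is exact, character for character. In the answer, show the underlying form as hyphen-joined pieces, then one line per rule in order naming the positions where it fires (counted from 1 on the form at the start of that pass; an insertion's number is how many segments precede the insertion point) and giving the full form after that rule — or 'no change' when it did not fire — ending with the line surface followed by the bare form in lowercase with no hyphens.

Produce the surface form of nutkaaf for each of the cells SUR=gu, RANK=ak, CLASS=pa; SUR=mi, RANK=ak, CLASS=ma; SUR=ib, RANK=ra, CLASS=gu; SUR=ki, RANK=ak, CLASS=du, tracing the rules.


cell SUR=gu, RANK=ak, CLASS=pa:
underlying: nutkaaf-ga-pu-ta
1. e -> o, i -> u / B C0 _: no change
2. f -> v, k -> g, p -> b, t -> d / _ Z: fires at position(s) 7: nutkaavgaputa
3. k -> g, p -> b, s -> z / V _ V: fires at position(s) 10: nutkaavgabuta
surface: nutkaavgabuta

cell SUR=mi, RANK=ak, CLASS=ma:
underlying: nutkaaf-ge-pu-nov
1. e -> o, i -> u / B C0 _: fires at position(s) 9: nutkaafgopunov
2. f -> v, k -> g, p -> b, t -> d / _ Z: fires at position(s) 7: nutkaavgopunov
3. k -> g, p -> b, s -> z / V _ V: fires at position(s) 10: nutkaavgobunov
surface: nutkaavgobunov

cell SUR=ib, RANK=ra, CLASS=gu:
underlying: nutkaaf-mv-i-e
1. e -> o, i -> u / B C0 _: fires at position(s) 10: nutkaafmvue
2. f -> v, k -> g, p -> b, t -> d / _ Z: no change
3. k -> g, p -> b, s -> z / V _ V: no change
surface: nutkaafmvue

cell SUR=ki, RANK=ak, CLASS=du:
underlying: nutkaaf-z-pu-got
1. e -> o, i -> u / B C0 _: no change
2. f -> v, k -> g, p -> b, t -> d / _ Z: fires at position(s) 7: nutkaavzpugot
3. k -> g, p -> b, s -> z / V _ V: no change
surface: nutkaavzpugot


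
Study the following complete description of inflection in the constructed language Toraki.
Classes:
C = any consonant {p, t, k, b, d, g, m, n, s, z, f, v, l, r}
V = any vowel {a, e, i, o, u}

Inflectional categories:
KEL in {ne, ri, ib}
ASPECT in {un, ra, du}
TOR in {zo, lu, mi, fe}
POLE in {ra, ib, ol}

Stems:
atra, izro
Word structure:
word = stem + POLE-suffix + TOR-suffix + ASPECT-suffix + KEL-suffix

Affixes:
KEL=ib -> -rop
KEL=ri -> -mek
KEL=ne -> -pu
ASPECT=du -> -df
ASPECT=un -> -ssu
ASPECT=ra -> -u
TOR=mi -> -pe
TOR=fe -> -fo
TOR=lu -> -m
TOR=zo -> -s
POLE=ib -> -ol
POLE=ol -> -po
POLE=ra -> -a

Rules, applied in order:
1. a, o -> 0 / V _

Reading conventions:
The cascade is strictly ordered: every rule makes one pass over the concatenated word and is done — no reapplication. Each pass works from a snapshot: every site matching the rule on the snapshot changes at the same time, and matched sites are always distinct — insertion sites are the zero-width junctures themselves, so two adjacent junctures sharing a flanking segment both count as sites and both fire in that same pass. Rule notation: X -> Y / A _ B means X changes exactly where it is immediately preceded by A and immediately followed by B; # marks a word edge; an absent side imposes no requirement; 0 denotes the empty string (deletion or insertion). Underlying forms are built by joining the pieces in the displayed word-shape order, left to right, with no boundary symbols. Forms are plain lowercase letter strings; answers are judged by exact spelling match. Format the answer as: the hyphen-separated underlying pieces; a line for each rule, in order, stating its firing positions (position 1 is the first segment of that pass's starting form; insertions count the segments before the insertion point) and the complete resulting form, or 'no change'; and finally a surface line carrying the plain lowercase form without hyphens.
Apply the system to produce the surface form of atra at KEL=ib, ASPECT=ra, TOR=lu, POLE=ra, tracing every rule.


underlying: atra-a-m-u-rop
1. a, o -> 0 / V _: fires at position(s) 5: atramurop
surface: atramurop


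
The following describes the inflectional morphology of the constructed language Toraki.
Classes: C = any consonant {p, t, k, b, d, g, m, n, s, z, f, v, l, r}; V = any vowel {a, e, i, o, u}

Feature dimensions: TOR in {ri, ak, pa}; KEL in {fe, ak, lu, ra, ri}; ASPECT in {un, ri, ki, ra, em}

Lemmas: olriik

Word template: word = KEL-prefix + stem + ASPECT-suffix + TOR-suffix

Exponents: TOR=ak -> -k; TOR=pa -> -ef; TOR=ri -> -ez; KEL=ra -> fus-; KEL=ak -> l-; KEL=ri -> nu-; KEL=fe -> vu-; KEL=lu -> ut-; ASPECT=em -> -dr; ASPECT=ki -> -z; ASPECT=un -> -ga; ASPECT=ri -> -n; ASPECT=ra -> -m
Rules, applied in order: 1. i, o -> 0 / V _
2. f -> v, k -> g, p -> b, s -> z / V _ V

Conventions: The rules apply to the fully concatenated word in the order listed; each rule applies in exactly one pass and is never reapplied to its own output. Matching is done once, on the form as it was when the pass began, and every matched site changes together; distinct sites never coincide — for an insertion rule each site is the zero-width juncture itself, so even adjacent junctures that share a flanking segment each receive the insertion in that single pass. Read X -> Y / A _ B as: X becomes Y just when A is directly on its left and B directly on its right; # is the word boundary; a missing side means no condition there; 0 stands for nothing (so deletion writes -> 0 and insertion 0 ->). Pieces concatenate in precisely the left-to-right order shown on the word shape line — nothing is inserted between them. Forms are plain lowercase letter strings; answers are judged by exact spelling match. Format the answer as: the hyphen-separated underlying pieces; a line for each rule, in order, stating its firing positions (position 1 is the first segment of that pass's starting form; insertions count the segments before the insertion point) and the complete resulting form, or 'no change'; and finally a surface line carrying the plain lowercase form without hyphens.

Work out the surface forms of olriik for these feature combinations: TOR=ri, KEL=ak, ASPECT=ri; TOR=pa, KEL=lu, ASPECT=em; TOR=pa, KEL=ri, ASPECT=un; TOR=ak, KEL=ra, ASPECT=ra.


cell TOR=ri, KEL=ak, ASPECT=ri:
underlying: l-olriik-n-ez
1. i, o -> 0 / V _: fires at position(s) 6: lolriknez
2. f -> v, k -> g, p -> b, s -> z / V _ V: no change
surface: lolriknez

cell TOR=pa, KEL=lu, ASPECT=em:
underlying: ut-olriik-dr-ef
1. i, o -> 0 / V _: fires at position(s) 7: utolrikdref
2. f -> v, k -> g, p -> b, s -> z / V _ V: no change
surface: utolrikdref

cell TOR=pa, KEL=ri, ASPECT=un:
underlying: nu-olriik-ga-ef
1. i, o -> 0 / V _: fires at position(s) 3, 7: nulrikgaef
2. f -> v, k -> g, p -> b, s -> z / V _ V: no change
surface: nulrikgaef

cell TOR=ak, KEL=ra, ASPECT=ra:
underlying: fus-olriik-m-k
1. i, o -> 0 / V _: fires at position(s) 8: fusolrikmk
2. f -> v, k -> g, p -> b, s -> z / V _ V: fires at position(s) 3: fuzolrikmk
surface: fuzolrikmk


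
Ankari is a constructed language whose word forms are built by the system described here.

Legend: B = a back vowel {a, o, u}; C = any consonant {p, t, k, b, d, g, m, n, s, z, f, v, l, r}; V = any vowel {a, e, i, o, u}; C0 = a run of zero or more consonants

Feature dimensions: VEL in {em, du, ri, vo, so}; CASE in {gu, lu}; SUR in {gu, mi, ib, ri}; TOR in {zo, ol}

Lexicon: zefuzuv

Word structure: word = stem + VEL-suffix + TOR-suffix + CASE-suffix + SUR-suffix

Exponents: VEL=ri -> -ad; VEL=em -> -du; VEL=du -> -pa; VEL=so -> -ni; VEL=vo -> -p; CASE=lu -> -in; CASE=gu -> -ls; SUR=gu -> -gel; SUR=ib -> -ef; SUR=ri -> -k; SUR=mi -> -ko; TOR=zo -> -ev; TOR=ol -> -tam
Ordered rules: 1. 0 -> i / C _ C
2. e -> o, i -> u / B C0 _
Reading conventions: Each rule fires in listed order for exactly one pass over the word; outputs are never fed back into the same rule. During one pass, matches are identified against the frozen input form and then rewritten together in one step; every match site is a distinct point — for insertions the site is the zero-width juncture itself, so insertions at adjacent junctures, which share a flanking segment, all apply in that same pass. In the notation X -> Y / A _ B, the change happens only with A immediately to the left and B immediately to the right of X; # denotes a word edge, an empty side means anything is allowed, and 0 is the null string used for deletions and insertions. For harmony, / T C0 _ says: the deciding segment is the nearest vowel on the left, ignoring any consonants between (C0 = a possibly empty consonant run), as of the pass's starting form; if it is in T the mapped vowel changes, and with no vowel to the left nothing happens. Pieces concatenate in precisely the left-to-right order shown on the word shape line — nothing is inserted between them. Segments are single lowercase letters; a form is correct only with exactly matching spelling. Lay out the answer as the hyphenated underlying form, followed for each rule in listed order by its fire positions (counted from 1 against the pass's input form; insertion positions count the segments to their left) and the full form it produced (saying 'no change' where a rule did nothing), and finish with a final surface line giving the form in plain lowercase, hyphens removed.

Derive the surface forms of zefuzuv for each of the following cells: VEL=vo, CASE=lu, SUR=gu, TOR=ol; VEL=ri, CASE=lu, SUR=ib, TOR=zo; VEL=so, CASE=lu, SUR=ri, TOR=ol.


cell VEL=vo, CASE=lu, SUR=gu, TOR=ol:
underlying: zefuzuv-p-tam-in-gel
1. 0 -> i / C _ C: inserts after position(s) 7, 8, 13: zefuzuvipitaminigel
2. e -> o, i -> u / B C0 _: fires at position(s) 8, 14: zefuzuvupitamunigel
surface: zefuzuvupitamunigel

cell VEL=ri, CASE=lu, SUR=ib, TOR=zo:
underlying: zefuzuv-ad-ev-in-ef
1. 0 -> i / C _ C: no change
2. e -> o, i -> u / B C0 _: fires at position(s) 10: zefuzuvadovinef
surface: zefuzuvadovinef

cell VEL=so, CASE=lu, SUR=ri, TOR=ol:
underlying: zefuzuv-ni-tam-in-k
1. 0 -> i / C _ C: inserts after position(s) 7, 14: zefuzuvinitaminik
2. e -> o, i -> u / B C0 _: fires at position(s) 8, 14: zefuzuvunitamunik
surface: zefuzuvunitamunik


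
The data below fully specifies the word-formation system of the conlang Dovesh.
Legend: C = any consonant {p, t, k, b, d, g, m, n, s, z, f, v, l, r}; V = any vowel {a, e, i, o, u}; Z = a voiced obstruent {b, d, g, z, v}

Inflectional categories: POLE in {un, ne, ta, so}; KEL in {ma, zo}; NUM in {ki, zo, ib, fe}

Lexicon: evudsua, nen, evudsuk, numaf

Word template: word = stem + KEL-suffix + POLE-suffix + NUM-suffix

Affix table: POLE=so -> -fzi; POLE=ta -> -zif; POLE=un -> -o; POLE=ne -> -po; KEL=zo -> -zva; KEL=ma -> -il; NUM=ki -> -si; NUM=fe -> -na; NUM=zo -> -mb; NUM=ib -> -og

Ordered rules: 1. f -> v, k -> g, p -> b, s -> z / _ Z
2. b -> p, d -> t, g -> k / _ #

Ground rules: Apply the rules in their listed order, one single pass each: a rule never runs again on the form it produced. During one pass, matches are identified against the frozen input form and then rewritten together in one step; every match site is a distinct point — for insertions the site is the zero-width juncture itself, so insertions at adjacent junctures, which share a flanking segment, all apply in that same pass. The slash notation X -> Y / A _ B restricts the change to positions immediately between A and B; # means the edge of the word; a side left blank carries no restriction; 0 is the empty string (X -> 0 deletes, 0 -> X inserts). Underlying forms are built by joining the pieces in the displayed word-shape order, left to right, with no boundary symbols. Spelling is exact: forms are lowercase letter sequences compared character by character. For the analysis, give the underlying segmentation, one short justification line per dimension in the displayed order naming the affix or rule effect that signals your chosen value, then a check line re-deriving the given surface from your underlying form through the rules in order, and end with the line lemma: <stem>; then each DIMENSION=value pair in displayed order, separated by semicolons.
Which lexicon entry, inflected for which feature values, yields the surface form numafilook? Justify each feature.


underlying: numaf-il-o-og
POLE=un - signalled by the affix -o
KEL=ma - signalled by the affix -il
NUM=ib - signalled by the affix -og
check: numafiloog -> numafiloog -> numafilook
lemma: numaf; POLE=un; KEL=ma; NUM=ib


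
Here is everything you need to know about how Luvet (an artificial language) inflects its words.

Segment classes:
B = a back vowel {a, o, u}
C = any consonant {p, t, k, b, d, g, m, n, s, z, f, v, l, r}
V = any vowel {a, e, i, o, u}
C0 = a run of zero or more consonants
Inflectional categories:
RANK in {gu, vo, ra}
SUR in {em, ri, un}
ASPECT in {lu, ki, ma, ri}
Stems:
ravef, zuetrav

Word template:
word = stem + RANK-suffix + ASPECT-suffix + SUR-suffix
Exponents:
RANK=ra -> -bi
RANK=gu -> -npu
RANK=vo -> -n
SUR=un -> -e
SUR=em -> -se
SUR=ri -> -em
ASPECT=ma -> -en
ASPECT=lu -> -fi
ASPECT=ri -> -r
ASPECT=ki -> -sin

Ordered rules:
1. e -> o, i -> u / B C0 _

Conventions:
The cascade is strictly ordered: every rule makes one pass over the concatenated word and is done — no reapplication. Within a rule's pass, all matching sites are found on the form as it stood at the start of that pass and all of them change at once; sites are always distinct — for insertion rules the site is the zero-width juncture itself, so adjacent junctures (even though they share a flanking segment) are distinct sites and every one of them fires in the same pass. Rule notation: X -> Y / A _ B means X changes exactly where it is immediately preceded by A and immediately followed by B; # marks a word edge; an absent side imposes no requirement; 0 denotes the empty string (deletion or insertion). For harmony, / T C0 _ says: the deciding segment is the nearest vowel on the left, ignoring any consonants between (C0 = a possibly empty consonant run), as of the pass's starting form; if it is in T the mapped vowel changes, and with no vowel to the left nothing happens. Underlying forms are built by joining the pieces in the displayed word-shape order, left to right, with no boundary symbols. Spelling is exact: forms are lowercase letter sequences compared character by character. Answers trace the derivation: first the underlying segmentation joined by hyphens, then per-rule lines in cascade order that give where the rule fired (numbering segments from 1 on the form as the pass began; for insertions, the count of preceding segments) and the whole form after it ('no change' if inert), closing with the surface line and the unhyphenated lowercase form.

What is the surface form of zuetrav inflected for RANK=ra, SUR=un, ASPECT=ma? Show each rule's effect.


underlying: zuetrav-bi-en-e
1. e -> o, i -> u / B C0 _: fires at position(s) 3, 9: zuotravbuene
surface: zuotravbuene


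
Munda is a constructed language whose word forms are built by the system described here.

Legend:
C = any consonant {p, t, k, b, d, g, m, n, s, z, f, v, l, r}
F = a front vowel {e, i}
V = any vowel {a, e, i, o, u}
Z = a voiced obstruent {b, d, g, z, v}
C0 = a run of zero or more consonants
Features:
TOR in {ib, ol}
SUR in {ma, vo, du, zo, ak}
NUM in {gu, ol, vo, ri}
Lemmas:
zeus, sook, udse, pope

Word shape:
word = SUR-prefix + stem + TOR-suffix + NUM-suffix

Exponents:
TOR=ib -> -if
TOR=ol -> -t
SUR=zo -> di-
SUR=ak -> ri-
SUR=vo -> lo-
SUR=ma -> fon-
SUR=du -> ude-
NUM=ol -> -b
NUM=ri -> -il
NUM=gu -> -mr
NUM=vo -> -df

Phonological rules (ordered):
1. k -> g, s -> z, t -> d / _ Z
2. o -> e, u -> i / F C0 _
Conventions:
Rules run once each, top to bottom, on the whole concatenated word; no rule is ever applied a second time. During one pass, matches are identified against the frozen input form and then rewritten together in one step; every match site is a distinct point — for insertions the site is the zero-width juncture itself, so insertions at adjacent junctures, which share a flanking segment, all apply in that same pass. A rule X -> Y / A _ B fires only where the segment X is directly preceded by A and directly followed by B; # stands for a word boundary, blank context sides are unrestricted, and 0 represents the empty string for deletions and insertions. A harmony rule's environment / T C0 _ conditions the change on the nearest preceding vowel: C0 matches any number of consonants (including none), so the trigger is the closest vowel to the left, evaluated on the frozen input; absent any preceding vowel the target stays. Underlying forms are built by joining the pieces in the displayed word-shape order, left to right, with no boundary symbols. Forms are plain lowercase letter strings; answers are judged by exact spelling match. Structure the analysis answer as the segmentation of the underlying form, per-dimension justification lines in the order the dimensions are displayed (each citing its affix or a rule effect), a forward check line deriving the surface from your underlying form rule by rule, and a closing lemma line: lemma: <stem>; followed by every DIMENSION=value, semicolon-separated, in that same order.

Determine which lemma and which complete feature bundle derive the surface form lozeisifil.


underlying: lo-zeus-if-il
TOR=ib - signalled by the affix -if
SUR=vo - signalled by the affix lo-
NUM=ri - signalled by the affix -il
check: lozeusifil -> lozeusifil -> lozeisifil
lemma: zeus; TOR=ib; SUR=vo; NUM=ri


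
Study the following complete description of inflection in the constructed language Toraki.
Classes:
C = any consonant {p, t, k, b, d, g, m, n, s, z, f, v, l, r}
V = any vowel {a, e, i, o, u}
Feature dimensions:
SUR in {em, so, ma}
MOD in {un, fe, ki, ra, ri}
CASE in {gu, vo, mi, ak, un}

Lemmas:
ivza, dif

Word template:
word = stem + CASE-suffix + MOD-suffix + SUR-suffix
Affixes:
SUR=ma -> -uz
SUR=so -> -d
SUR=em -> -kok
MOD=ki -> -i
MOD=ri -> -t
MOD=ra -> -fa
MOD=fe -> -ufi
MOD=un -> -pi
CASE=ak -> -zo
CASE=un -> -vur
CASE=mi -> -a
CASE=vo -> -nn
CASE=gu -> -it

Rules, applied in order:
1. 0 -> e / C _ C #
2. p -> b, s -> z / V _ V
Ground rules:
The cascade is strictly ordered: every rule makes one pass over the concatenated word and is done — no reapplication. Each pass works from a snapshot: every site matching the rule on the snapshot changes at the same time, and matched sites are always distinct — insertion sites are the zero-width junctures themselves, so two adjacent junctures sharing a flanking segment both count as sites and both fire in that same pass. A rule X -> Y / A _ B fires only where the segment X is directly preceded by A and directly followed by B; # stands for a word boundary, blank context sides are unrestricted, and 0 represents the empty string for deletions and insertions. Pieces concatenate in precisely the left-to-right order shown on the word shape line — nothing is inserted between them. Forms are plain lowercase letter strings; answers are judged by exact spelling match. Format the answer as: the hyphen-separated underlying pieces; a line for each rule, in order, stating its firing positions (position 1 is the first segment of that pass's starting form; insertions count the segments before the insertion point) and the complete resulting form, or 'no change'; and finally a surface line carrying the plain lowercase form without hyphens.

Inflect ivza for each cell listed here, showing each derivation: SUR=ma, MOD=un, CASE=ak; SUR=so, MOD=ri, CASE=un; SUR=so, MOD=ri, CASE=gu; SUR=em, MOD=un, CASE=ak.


cell SUR=ma, MOD=un, CASE=ak:
underlying: ivza-zo-pi-uz
1. 0 -> e / C _ C #: no change
2. p -> b, s -> z / V _ V: fires at position(s) 7: ivzazobiuz
surface: ivzazobiuz

cell SUR=so, MOD=ri, CASE=un:
underlying: ivza-vur-t-d
1. 0 -> e / C _ C #: inserts after position(s) 8: ivzavurted
2. p -> b, s -> z / V _ V: no change
surface: ivzavurted

cell SUR=so, MOD=ri, CASE=gu:
underlying: ivza-it-t-d
1. 0 -> e / C _ C #: inserts after position(s) 7: ivzaitted
2. p -> b, s -> z / V _ V: no change
surface: ivzaitted

cell SUR=em, MOD=un, CASE=ak:
underlying: ivza-zo-pi-kok
1. 0 -> e / C _ C #: no change
2. p -> b, s -> z / V _ V: fires at position(s) 7: ivzazobikok
surface: ivzazobikok


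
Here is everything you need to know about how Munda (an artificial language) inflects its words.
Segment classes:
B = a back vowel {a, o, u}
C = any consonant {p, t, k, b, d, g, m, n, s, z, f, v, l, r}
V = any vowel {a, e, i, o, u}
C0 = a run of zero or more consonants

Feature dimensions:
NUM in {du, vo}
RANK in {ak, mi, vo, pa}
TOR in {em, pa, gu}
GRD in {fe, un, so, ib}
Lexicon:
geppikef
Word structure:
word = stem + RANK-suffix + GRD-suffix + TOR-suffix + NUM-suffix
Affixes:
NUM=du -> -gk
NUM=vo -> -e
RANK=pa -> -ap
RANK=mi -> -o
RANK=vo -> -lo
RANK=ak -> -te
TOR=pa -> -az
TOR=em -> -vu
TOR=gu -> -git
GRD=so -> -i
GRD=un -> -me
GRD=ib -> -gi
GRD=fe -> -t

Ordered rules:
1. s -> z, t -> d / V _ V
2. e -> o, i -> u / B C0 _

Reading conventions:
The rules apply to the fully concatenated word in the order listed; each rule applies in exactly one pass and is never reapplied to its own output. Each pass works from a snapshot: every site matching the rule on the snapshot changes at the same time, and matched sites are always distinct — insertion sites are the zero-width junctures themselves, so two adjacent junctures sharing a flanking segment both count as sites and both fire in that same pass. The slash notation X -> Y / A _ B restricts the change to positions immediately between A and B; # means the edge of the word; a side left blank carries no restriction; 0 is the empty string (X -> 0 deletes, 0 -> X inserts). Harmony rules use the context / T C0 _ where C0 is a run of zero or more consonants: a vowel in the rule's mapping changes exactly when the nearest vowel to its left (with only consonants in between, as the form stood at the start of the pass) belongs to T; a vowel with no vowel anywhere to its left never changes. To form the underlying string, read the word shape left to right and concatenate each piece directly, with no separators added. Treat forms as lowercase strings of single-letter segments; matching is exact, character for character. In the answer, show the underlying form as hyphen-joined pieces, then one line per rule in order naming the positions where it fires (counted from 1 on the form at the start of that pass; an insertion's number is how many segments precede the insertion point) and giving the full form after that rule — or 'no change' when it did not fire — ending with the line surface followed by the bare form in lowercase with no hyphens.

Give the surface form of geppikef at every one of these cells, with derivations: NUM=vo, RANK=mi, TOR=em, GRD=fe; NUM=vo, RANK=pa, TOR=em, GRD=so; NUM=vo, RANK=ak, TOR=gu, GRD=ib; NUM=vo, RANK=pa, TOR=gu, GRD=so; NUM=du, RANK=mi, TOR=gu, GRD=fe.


cell NUM=vo, RANK=mi, TOR=em, GRD=fe:
underlying: geppikef-o-t-vu-e
1. s -> z, t -> d / V _ V: no change
2. e -> o, i -> u / B C0 _: fires at position(s) 13: geppikefotvuo
surface: geppikefotvuo

cell NUM=vo, RANK=pa, TOR=em, GRD=so:
underlying: geppikef-ap-i-vu-e
1. s -> z, t -> d / V _ V: no change
2. e -> o, i -> u / B C0 _: fires at position(s) 11, 14: geppikefapuvuo
surface: geppikefapuvuo

cell NUM=vo, RANK=ak, TOR=gu, GRD=ib:
underlying: geppikef-te-gi-git-e
1. s -> z, t -> d / V _ V: fires at position(s) 15: geppikeftegigide
2. e -> o, i -> u / B C0 _: no change
surface: geppikeftegigide

cell NUM=vo, RANK=pa, TOR=gu, GRD=so:
underlying: geppikef-ap-i-git-e
1. s -> z, t -> d / V _ V: fires at position(s) 14: geppikefapigide
2. e -> o, i -> u / B C0 _: fires at position(s) 11: geppikefapugide
surface: geppikefapugide

cell NUM=du, RANK=mi, TOR=gu, GRD=fe:
underlying: geppikef-o-t-git-gk
1. s -> z, t -> d / V _ V: no change
2. e -> o, i -> u / B C0 _: fires at position(s) 12: geppikefotgutgk
surface: geppikefotgutgk


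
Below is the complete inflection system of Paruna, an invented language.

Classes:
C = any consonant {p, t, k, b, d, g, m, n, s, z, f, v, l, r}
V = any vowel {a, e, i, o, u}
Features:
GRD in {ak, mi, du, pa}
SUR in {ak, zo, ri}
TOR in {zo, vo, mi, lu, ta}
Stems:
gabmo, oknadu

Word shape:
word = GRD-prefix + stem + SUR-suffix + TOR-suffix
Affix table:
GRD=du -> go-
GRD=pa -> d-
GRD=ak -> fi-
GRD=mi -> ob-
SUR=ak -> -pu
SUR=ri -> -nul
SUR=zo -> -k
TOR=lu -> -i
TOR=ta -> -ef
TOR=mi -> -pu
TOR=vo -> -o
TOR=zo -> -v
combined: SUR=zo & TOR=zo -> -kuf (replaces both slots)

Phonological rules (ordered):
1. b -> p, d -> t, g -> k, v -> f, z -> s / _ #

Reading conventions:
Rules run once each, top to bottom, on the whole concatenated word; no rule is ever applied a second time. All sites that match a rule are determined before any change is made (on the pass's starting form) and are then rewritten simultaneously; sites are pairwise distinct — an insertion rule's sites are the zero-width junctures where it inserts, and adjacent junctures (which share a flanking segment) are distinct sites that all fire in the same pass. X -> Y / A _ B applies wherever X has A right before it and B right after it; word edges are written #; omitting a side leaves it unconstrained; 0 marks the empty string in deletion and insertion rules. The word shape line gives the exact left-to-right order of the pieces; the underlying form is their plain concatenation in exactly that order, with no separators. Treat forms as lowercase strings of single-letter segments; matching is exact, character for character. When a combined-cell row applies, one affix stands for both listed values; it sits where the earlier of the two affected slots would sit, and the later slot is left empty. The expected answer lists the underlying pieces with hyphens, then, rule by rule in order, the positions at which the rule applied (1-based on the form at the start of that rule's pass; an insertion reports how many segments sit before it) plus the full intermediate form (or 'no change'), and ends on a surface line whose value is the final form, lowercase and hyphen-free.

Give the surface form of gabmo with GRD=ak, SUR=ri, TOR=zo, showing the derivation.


underlying: fi-gabmo-nul-v
1. b -> p, d -> t, g -> k, v -> f, z -> s / _ #: fires at position(s) 11: figabmonulf
surface: figabmonulf


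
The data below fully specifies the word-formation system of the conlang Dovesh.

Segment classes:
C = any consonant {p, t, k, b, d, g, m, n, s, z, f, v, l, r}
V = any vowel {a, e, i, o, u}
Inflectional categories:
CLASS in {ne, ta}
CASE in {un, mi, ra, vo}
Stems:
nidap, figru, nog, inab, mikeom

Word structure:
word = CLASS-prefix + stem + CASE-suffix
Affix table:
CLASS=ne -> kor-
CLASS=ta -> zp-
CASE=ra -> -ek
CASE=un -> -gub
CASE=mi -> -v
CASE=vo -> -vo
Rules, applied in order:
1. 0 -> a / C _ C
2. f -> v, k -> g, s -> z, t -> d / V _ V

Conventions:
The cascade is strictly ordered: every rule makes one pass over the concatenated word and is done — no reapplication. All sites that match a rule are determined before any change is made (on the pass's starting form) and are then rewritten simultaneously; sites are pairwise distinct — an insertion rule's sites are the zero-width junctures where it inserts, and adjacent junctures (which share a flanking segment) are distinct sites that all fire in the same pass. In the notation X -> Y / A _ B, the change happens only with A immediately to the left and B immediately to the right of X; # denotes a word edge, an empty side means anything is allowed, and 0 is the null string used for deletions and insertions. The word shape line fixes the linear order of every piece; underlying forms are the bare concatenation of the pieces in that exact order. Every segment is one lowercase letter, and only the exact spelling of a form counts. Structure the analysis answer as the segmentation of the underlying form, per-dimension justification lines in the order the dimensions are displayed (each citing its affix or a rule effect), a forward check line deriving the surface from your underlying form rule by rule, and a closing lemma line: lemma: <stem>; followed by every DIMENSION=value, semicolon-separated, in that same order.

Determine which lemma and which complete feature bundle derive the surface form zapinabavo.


underlying: zp-inab-vo
CLASS=ta - signalled by the affix zp-
CASE=vo - signalled by the affix -vo
check: zpinabvo -> zapinabavo -> zapinabavo
lemma: inab; CLASS=ta; CASE=vo
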